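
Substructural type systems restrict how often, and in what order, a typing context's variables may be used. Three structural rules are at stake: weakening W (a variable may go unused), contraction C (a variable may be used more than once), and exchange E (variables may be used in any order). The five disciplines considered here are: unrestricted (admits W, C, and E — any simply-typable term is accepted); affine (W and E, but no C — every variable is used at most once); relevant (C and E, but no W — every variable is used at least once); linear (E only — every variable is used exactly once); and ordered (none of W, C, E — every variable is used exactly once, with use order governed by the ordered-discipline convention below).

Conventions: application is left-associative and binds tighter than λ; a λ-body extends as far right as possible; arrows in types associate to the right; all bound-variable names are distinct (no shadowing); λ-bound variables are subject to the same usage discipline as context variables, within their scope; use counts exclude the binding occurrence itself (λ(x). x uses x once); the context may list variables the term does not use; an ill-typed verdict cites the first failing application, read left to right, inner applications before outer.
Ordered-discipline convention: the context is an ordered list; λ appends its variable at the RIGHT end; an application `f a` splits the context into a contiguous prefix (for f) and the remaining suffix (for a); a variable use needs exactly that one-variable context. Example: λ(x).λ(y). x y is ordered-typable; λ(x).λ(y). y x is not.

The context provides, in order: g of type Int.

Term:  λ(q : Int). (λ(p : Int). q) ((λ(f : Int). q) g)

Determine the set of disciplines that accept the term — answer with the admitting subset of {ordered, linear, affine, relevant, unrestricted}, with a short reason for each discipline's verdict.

admitted in: unrestricted
use counts: g: 1×, q (λ-bound): 2×, p (λ-bound): 0×, f (λ-bound): 0×
left-to-right use order: q, q, g
typing: the term checks, with type Int -> Int
ordered: ✗, repeated use of q ×2; needs weakening: p, f unused
linear: ✗, repeated use of q ×2; needs weakening: p, f unused
affine: ✗, repeated use of q ×2
relevant: ✗, needs weakening: p, f unused
unrestricted: ✓, simply typable at Int -> Int; W, C, E all held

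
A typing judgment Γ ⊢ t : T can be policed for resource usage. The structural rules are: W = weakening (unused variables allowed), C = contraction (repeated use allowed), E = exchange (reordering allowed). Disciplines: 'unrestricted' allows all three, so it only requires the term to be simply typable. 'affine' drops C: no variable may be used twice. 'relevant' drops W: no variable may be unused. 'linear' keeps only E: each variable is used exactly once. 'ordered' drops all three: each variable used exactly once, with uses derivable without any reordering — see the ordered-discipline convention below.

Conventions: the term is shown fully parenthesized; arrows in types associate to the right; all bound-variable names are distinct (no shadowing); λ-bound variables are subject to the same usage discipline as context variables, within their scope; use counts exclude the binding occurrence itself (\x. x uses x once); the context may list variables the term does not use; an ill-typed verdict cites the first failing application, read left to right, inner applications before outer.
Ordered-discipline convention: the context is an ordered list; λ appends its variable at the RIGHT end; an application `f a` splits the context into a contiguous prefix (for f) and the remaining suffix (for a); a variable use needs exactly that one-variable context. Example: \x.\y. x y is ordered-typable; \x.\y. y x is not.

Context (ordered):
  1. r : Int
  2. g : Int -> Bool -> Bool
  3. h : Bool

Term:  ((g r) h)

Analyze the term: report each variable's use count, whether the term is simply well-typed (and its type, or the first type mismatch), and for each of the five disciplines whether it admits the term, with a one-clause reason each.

use counts: r: 1; g: 1; h: 1
uses in reading order: g, r, h
typing: well-typed at Bool
ordered ✗ (no ordered split (uses run g, r, h))
linear ✓ (r, g, h: one use apiece)
affine ✓ (none of r, g, h used more than once)
relevant ✓ (every one of r, g, h appears)
unrestricted ✓ (simply typable at Bool; W, C, E all held)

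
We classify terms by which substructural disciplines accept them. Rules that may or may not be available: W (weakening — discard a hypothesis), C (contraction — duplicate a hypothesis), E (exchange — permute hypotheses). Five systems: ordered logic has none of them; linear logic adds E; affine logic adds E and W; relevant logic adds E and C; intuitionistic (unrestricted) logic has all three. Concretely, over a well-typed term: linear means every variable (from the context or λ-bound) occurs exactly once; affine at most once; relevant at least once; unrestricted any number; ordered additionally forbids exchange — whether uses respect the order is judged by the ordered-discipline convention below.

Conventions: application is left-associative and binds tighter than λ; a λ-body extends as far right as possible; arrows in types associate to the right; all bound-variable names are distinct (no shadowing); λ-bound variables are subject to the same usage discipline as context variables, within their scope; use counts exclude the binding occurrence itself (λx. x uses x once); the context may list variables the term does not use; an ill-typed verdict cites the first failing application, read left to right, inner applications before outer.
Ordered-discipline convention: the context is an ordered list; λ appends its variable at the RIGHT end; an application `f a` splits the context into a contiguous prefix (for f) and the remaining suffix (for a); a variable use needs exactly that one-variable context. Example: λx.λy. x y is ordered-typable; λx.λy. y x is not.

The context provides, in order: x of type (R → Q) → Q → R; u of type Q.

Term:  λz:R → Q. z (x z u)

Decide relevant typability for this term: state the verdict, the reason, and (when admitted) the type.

yes — every one of x, u, z appears; term : (R → Q) → Q
use counts: x: 1; u: 1; z (λ-bound): 2
order of uses: z, x, z, u
typing: well-typed — term : (R → Q) → Q
per-discipline verdicts: ordered ✗ | linear ✗ | affine ✗ | relevant ✓ | unrestricted ✓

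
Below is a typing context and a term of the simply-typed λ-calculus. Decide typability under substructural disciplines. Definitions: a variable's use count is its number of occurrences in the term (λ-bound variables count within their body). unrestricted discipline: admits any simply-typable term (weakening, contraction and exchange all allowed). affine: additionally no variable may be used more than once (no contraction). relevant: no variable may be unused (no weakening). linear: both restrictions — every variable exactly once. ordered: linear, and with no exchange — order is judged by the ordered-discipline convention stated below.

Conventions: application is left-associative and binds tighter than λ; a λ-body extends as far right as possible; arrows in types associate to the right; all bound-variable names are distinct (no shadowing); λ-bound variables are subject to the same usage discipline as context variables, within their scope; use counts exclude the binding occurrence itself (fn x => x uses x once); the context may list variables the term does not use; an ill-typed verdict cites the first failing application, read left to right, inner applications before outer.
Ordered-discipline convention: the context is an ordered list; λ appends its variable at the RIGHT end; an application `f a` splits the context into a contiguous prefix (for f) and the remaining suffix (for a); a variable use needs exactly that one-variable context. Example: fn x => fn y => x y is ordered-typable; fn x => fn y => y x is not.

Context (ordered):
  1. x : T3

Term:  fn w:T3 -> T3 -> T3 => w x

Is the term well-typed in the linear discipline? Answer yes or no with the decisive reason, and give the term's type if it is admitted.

yes — each of x, w used exactly once; term : (T3 -> T3 -> T3) -> T3 -> T3
variable uses: x: 1×; w (bound): 1×
uses in reading order: w, x
typing: the term checks, with type (T3 -> T3 -> T3) -> T3 -> T3
across the five disciplines: ordered ✗; linear ✓; affine ✓; relevant ✓; unrestricted ✓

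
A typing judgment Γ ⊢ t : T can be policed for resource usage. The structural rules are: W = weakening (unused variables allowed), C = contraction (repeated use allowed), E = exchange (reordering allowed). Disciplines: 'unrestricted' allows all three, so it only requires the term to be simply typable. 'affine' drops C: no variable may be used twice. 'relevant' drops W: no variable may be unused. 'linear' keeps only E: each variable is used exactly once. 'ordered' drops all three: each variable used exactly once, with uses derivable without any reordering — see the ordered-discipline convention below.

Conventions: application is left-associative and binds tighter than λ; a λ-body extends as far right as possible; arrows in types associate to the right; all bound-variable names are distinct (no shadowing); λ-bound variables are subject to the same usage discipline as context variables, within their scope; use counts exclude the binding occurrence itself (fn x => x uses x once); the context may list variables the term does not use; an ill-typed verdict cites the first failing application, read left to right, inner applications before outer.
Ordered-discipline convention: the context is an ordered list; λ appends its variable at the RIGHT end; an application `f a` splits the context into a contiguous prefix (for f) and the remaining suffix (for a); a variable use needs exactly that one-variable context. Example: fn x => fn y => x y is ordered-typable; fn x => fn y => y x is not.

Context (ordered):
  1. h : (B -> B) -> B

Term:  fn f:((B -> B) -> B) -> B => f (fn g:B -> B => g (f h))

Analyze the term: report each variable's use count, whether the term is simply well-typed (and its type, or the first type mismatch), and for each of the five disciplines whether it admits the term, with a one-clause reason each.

use counts: h ×1, f (bound) ×2, g (bound) ×1
uses in reading order: f, g, f, h
typing: well-typed at (((B -> B) -> B) -> B) -> B
ordered: ✗ — f ×2 used more than once (contraction)
linear: ✗ — f ×2 used more than once (contraction)
affine: ✗ — f ×2 used more than once (contraction)
relevant: ✓ — h, f, g: all used, weakening unneeded
unrestricted: ✓ — type-checks ((((B -> B) -> B) -> B) -> B) and nothing is barred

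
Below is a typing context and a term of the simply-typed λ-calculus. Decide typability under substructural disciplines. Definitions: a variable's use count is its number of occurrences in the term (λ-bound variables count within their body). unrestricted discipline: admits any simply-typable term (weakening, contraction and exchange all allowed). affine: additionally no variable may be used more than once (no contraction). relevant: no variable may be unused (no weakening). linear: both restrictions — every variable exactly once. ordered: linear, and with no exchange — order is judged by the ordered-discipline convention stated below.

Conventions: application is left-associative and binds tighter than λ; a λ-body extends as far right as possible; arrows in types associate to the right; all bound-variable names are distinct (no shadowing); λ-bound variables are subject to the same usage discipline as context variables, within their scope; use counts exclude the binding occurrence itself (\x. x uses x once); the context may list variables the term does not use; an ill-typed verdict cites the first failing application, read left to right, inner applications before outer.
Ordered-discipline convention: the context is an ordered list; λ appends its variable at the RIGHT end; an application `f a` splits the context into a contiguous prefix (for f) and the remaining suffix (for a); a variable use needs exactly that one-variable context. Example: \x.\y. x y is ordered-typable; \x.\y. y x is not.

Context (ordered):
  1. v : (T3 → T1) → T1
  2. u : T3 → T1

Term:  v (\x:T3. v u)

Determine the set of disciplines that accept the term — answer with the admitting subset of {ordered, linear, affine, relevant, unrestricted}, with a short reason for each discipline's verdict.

admitting disciplines: unrestricted
usage: v: 2; u: 1; x [bound]: 0
use order (left to right): v, v, u
typing: well-typed at T1
ordered ✗ (v ×2 used more than once (contraction); unused: x — weakening required)
linear ✗ (v ×2 used more than once (contraction); unused: x — weakening required)
affine ✗ (v ×2 used more than once (contraction))
relevant ✗ (unused: x — weakening required)
unrestricted ✓ (well-typed at T1; no restrictions here)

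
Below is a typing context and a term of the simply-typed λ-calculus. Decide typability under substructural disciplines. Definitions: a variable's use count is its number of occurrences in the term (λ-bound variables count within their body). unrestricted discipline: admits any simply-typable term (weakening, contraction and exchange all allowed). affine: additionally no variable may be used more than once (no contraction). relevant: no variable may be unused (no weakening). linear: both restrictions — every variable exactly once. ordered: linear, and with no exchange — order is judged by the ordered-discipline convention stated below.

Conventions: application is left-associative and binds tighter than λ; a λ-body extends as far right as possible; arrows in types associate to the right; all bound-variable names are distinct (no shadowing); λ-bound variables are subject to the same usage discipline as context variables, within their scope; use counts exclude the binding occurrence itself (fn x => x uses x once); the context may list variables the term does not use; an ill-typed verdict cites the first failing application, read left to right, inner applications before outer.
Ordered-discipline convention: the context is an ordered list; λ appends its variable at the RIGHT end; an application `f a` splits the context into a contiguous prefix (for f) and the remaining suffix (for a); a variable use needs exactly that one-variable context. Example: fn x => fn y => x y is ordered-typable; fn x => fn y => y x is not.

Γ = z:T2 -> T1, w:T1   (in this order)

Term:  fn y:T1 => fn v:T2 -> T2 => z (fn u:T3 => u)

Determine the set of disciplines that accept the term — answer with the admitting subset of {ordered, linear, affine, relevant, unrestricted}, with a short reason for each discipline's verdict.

admitted by: none
variable uses: z: 1×, w: 0×, y (λ-bound): 0×, v (λ-bound): 0×, u (λ-bound): 1×
use order (left to right): z, u
typing: ill-typed: argument of type T3 -> T3 where T2 is required
ordered: ✗ — fails simple typing
linear: ✗ — a type mismatch blocks all five
affine: ✗ — the type mismatch rejects it
relevant: ✗ — not simply typable
unrestricted: ✗ — fails simple typing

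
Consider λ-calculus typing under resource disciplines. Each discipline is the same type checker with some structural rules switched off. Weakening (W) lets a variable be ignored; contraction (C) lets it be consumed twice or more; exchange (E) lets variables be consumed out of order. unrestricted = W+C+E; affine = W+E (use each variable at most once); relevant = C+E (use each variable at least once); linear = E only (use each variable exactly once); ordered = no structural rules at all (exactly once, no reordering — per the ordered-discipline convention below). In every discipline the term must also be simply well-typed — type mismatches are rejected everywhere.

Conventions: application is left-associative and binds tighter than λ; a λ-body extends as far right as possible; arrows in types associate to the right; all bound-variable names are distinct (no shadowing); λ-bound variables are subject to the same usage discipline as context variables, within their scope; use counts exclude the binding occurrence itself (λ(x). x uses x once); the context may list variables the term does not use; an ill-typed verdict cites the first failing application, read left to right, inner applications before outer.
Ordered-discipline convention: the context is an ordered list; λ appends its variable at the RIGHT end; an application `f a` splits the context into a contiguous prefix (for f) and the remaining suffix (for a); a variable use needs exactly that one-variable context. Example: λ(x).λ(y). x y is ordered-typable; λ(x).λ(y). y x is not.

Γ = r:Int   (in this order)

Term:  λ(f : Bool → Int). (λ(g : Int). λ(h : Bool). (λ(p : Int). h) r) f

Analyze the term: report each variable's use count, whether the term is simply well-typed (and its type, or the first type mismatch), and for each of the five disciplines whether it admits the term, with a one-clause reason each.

variable uses: r=1, f [bound]=1, g [bound]=0, h [bound]=1, p [bound]=0
order of uses: h, r, f
typing: ill-typed: an argument Bool → Int mismatches the expected Int
ordered ✗ (the type mismatch rejects it)
linear ✗ (not simply typable)
affine ✗ (fails simple typing)
relevant ✗ (a type mismatch blocks all five)
unrestricted ✗ (the type mismatch rejects it)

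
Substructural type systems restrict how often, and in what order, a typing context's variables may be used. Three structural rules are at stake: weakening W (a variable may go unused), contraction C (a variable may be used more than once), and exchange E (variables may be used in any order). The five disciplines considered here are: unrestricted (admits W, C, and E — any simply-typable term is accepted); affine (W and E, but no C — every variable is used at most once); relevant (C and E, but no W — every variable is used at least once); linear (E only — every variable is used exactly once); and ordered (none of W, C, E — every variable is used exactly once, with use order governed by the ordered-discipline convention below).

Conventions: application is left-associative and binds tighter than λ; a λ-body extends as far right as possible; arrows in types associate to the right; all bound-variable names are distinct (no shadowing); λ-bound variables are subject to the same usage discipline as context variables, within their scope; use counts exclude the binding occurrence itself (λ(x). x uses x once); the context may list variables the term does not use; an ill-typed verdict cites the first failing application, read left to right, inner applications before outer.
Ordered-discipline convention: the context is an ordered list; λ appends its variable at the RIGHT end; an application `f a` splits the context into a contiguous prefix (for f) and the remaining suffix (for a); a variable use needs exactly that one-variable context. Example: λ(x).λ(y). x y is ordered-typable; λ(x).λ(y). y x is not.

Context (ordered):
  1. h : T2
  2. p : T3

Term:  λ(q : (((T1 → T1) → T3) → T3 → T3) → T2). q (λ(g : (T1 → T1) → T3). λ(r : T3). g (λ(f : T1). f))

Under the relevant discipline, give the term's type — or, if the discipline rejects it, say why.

not well-typed under relevant — h, p, r never used (weakening)
counts: h=0, p=0, q (bound)=1, g (bound)=1, r (bound)=0, f (bound)=1
uses in reading order: q, g, f
typing: well-typed — term : ((((T1 → T1) → T3) → T3 → T3) → T2) → T2
across the five disciplines: ordered ✗; linear ✗; affine ✓; relevant ✗; unrestricted ✓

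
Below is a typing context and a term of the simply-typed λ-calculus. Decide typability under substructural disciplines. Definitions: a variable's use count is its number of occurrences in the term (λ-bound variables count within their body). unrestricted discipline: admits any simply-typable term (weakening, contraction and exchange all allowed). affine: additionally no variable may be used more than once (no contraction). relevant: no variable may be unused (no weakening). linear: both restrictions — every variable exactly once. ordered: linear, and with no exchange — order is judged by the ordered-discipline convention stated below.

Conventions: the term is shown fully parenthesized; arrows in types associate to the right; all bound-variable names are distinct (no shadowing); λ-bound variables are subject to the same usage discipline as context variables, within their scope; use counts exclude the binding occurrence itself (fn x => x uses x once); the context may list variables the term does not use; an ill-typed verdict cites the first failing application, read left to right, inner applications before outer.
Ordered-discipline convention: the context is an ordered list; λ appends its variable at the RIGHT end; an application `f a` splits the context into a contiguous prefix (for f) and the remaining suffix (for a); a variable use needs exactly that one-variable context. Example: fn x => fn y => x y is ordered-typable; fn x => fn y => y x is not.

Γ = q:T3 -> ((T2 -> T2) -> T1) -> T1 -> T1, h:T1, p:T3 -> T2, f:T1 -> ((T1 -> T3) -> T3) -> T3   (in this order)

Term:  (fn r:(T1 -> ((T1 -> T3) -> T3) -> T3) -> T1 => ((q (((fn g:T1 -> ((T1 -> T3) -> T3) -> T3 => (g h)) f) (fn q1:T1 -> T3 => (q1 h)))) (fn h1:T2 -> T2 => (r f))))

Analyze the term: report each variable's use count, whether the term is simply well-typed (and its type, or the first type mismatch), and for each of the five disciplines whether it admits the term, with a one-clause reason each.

usage: q: 1; h: 2; p: 0; f: 2; r [bound]: 1; g [bound]: 1; q1 [bound]: 1; h1 [bound]: 0
use order (left to right): q, g, h, f, q1, h, r, f
typing: well-typed — term : ((T1 -> ((T1 -> T3) -> T3) -> T3) -> T1) -> T1 -> T1
ordered: ✗, uses contraction: h ×2, f ×2; needs weakening: p, h1 unused
linear: ✗, uses contraction: h ×2, f ×2; needs weakening: p, h1 unused
affine: ✗, uses contraction: h ×2, f ×2
relevant: ✗, needs weakening: p, h1 unused
unrestricted: ✓, type-checks (((T1 -> ((T1 -> T3) -> T3) -> T3) -> T1) -> T1 -> T1) and nothing is barred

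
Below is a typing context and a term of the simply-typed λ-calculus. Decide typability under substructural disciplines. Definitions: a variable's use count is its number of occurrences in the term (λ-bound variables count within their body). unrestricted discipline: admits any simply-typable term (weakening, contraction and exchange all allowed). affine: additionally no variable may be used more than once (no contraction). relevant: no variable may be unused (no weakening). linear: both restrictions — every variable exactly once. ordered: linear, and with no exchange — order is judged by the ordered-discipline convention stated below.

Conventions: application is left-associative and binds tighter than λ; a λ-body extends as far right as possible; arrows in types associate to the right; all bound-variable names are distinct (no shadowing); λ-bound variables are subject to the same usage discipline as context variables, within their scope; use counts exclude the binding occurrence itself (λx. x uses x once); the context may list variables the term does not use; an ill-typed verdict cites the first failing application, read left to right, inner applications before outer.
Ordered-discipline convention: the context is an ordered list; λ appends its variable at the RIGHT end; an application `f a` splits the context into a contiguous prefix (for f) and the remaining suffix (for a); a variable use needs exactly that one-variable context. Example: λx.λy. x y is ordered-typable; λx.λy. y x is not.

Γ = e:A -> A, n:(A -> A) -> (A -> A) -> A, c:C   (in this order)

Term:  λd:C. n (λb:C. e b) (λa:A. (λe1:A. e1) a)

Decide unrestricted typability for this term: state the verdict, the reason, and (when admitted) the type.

no — fails simple typing
usage: e: 1, n: 1, c: 0, d (λ-bound): 0, b (λ-bound): 1, a (λ-bound): 1, e1 (λ-bound): 1
left-to-right use order: n, e, b, e1, a
typing: ill-typed: an application expects A but receives C
across the five disciplines: ordered ✗; linear ✗; affine ✗; relevant ✗; unrestricted ✗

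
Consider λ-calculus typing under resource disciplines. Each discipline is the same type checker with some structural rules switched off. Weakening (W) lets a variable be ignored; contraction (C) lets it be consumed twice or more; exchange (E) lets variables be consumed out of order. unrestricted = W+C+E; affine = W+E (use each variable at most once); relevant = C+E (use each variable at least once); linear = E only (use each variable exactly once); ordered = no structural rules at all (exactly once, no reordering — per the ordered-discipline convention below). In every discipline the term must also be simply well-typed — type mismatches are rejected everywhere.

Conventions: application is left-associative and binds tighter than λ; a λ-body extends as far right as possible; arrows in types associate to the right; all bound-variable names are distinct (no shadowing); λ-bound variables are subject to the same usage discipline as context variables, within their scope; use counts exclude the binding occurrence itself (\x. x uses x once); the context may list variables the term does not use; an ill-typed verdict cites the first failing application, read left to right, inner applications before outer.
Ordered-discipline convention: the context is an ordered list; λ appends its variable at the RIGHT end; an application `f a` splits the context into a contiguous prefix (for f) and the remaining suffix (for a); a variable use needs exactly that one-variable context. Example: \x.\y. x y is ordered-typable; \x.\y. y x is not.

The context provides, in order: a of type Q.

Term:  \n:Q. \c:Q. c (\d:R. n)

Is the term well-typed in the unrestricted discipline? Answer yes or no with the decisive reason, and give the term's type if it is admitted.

no — the type mismatch rejects it
usage: a=0, n (λ-bound)=1, c (λ-bound)=1, d (λ-bound)=0
left-to-right use order: c, n
typing: ill-typed: applying a non-function (Q)
per-discipline verdicts: ordered ✗ | linear ✗ | affine ✗ | relevant ✗ | unrestricted ✗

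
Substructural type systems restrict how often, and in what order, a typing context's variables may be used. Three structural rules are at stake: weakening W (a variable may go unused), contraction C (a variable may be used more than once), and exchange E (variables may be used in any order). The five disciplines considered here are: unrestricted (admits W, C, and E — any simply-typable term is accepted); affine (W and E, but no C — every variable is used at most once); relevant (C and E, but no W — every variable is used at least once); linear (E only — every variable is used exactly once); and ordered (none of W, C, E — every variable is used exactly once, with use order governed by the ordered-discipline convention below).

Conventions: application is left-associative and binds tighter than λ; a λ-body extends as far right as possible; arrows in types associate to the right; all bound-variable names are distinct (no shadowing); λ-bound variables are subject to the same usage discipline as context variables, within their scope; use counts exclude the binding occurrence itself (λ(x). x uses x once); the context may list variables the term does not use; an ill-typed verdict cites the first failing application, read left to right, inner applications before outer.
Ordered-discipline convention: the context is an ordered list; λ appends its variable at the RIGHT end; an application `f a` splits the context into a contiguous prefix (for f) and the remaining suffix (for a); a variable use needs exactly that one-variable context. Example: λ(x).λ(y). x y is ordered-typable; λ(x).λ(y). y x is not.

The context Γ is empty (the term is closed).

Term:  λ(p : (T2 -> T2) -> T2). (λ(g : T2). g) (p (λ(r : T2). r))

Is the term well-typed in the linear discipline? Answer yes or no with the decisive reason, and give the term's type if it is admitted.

yes — p, g, r: one use apiece; term : ((T2 -> T2) -> T2) -> T2
usage: p (bound)=1, g (bound)=1, r (bound)=1
order of uses: g, p, r
typing: ✓ — ((T2 -> T2) -> T2) -> T2
all disciplines: ordered ✓; linear ✓; affine ✓; relevant ✓; unrestricted ✓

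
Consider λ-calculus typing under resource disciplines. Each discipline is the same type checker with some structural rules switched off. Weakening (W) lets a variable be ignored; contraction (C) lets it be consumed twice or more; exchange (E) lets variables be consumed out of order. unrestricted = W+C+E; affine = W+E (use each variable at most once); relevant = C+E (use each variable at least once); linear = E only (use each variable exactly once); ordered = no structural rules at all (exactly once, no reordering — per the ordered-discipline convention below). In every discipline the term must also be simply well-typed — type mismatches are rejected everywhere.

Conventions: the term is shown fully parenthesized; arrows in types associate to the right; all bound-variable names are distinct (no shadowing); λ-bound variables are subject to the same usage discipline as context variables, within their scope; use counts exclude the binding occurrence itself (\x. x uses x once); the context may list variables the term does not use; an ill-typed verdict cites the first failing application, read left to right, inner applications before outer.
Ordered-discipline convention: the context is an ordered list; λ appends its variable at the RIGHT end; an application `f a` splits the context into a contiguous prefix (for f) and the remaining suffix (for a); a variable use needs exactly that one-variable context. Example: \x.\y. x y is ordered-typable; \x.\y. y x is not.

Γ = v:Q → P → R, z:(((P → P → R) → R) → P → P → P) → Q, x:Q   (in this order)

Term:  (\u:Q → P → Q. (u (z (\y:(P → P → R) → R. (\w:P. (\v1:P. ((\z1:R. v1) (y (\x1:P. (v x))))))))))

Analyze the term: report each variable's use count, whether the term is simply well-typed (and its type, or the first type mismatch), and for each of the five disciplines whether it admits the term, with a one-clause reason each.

variable uses: v ×1, z ×1, x ×1, u (λ-bound) ×1, y (λ-bound) ×1, w (λ-bound) ×0, v1 (λ-bound) ×1, z1 (λ-bound) ×0, x1 (λ-bound) ×0
use order (left to right): u, z, v1, y, v, x
typing: the term checks, with type (Q → P → Q) → P → Q
ordered: ✗ — w, z1, x1 left unused
linear: ✗ — w, z1, x1 left unused
affine: ✓ — none of v, z, x, u, y, w, v1, z1, x1 used more than once
relevant: ✗ — w, z1, x1 left unused
unrestricted: ✓ — well-typed at (Q → P → Q) → P → Q; no restrictions here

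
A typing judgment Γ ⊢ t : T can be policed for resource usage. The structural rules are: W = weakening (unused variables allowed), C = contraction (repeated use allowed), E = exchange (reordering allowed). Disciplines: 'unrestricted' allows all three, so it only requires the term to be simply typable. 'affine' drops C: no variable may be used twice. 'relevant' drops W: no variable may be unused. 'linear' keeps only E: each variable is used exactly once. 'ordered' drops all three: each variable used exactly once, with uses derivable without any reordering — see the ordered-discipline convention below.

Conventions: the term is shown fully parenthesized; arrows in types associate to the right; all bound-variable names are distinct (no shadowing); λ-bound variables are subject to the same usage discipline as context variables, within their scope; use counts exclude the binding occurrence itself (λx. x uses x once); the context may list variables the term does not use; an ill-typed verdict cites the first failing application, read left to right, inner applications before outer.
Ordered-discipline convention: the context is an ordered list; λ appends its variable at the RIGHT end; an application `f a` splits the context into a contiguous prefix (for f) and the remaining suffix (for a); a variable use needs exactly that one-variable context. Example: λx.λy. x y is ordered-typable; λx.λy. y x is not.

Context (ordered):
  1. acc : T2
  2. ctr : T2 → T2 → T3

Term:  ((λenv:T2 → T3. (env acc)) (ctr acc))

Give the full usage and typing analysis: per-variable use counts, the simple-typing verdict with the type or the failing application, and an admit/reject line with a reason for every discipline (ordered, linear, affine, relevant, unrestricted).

usage: acc: 2; ctr: 1; env (bound): 1
left-to-right use order: env, acc, ctr, acc
typing: well-typed — term : T3
ordered: ✗ — uses contraction: acc ×2
linear: ✗ — uses contraction: acc ×2
affine: ✗ — uses contraction: acc ×2
relevant: ✓ — at least one use each (acc, ctr, env)
unrestricted: ✓ — simply typable at T3; W, C, E all held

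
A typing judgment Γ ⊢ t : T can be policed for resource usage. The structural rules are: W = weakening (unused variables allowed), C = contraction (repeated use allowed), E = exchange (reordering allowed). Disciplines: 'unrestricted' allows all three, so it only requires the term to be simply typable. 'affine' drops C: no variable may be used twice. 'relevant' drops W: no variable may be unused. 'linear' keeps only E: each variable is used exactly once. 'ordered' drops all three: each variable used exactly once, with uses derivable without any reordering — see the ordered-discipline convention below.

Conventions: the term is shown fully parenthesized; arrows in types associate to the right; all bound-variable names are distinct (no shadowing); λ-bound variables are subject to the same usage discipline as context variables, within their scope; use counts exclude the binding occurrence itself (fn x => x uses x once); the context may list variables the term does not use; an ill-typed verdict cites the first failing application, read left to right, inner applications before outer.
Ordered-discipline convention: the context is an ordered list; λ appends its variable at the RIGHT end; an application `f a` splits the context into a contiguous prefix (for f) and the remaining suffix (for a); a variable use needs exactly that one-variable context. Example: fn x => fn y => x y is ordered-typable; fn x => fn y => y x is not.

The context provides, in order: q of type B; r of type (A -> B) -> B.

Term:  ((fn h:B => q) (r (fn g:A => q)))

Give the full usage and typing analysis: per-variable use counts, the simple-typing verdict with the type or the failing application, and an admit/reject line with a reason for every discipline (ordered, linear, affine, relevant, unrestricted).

usage: q: 2×; r: 1×; h [bound]: 0×; g [bound]: 0×
left-to-right use order: q, r, q
typing: the term checks, with type B
ordered ✗ (q ×2 used more than once (contraction); unused: h, g — weakening required)
linear ✗ (q ×2 used more than once (contraction); unused: h, g — weakening required)
affine ✗ (q ×2 used more than once (contraction))
relevant ✗ (unused: h, g — weakening required)
unrestricted ✓ (type-checks (B) and nothing is barred)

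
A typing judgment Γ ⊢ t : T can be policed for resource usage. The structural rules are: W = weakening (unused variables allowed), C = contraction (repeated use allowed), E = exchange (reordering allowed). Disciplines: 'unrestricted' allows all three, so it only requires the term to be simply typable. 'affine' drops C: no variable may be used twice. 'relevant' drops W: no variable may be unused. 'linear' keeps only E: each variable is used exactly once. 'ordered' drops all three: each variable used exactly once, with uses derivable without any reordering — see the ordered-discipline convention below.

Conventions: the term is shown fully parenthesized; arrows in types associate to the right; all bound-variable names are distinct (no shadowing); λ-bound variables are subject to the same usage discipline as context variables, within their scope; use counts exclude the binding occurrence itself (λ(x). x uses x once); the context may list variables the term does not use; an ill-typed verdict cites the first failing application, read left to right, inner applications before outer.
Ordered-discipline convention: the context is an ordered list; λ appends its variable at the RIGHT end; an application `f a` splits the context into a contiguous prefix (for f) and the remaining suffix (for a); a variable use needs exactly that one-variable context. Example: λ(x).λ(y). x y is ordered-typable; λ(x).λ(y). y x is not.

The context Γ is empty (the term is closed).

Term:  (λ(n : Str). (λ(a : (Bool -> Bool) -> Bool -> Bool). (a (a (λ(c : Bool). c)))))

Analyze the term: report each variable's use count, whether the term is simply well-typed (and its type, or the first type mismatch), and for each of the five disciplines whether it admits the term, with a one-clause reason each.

use counts: n (bound): 0, a (bound): 2, c (bound): 1
order of uses: a, a, c
typing: well-typed at Str -> ((Bool -> Bool) -> Bool -> Bool) -> Bool -> Bool
ordered ✗ (uses contraction: a ×2; needs weakening: n unused)
linear ✗ (uses contraction: a ×2; needs weakening: n unused)
affine ✗ (uses contraction: a ×2)
relevant ✗ (needs weakening: n unused)
unrestricted ✓ (type-checks (Str -> ((Bool -> Bool) -> Bool -> Bool) -> Bool -> Bool) and nothing is barred)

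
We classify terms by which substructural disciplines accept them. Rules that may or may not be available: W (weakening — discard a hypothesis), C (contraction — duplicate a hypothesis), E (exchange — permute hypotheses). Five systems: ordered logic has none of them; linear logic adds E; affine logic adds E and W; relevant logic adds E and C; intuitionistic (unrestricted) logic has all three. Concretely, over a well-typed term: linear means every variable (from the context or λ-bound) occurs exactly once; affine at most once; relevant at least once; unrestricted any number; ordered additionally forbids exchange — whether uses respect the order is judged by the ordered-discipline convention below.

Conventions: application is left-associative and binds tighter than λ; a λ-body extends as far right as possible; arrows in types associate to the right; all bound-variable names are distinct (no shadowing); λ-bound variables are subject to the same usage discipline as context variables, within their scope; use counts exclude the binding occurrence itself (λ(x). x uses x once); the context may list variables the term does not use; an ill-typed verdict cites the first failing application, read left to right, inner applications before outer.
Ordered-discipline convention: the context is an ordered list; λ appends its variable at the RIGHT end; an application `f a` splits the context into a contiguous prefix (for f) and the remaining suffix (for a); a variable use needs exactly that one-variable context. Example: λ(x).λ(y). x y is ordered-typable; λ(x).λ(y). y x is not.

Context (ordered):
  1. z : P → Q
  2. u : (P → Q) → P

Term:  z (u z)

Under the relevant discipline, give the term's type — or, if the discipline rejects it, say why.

term : Q
usage: z: 2, u: 1
order of uses: z, u, z
typing: well-typed at Q
per-discipline verdicts: ordered ✗ · linear ✗ · affine ✗ · relevant ✓ · unrestricted ✓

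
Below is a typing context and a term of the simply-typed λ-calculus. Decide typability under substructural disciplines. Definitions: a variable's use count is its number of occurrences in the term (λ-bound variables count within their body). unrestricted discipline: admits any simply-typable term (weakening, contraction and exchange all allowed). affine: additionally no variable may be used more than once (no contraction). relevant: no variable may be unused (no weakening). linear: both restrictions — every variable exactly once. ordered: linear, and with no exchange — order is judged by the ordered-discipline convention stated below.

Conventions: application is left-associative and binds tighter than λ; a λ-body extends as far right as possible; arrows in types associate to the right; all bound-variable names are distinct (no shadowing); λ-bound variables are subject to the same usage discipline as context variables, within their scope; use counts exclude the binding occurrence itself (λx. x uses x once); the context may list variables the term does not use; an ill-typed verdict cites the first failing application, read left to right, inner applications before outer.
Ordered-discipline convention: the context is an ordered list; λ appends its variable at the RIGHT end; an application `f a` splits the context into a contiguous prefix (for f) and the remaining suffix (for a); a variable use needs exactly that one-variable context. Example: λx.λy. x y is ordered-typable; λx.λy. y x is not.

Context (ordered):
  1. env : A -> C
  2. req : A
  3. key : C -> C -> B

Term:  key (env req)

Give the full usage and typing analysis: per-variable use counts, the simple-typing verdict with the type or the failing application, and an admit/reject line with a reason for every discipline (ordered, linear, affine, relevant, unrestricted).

variable uses: env=1; req=1; key=1
uses in reading order: key, env, req
typing: the term checks, with type C -> B
ordered: ✗, no contiguous prefix/suffix split fits key, env, req
linear: ✓, each of env, req, key used exactly once
affine: ✓, env, req, key: no repeats, contraction unneeded
relevant: ✓, every one of env, req, key appears
unrestricted: ✓, simply typable at C -> B; W, C, E all held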